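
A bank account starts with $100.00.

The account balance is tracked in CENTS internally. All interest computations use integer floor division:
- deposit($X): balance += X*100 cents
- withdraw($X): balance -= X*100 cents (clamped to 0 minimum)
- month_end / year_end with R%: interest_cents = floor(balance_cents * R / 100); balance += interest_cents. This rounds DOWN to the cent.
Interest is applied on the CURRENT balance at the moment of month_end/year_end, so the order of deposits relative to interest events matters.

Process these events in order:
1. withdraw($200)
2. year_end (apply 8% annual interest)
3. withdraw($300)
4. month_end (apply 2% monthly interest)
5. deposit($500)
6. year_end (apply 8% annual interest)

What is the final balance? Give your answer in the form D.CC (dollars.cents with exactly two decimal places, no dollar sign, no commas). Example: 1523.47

After 1 (withdraw($200)): balance=$0.00 total_interest=$0.00
After 2 (year_end (apply 8% annual interest)): balance=$0.00 total_interest=$0.00
After 3 (withdraw($300)): balance=$0.00 total_interest=$0.00
After 4 (month_end (apply 2% monthly interest)): balance=$0.00 total_interest=$0.00
After 5 (deposit($500)): balance=$500.00 total_interest=$0.00
After 6 (year_end (apply 8% annual interest)): balance=$540.00 total_interest=$40.00

Answer: 540.00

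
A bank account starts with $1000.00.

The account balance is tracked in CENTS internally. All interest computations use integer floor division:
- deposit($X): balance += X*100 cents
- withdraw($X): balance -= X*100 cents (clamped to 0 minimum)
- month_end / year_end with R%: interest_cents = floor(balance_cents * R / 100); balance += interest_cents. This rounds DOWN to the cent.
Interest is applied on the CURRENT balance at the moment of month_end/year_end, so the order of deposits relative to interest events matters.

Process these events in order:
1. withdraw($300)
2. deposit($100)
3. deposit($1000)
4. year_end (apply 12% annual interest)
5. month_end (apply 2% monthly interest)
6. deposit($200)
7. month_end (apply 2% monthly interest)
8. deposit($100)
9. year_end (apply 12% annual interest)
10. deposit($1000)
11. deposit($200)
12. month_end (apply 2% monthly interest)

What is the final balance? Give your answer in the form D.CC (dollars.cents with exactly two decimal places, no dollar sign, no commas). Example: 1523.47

After 1 (withdraw($300)): balance=$700.00 total_interest=$0.00
After 2 (deposit($100)): balance=$800.00 total_interest=$0.00
After 3 (deposit($1000)): balance=$1800.00 total_interest=$0.00
After 4 (year_end (apply 12% annual interest)): balance=$2016.00 total_interest=$216.00
After 5 (month_end (apply 2% monthly interest)): balance=$2056.32 total_interest=$256.32
After 6 (deposit($200)): balance=$2256.32 total_interest=$256.32
After 7 (month_end (apply 2% monthly interest)): balance=$2301.44 total_interest=$301.44
After 8 (deposit($100)): balance=$2401.44 total_interest=$301.44
After 9 (year_end (apply 12% annual interest)): balance=$2689.61 total_interest=$589.61
After 10 (deposit($1000)): balance=$3689.61 total_interest=$589.61
After 11 (deposit($200)): balance=$3889.61 total_interest=$589.61
After 12 (month_end (apply 2% monthly interest)): balance=$3967.40 total_interest=$667.40

Answer: 3967.40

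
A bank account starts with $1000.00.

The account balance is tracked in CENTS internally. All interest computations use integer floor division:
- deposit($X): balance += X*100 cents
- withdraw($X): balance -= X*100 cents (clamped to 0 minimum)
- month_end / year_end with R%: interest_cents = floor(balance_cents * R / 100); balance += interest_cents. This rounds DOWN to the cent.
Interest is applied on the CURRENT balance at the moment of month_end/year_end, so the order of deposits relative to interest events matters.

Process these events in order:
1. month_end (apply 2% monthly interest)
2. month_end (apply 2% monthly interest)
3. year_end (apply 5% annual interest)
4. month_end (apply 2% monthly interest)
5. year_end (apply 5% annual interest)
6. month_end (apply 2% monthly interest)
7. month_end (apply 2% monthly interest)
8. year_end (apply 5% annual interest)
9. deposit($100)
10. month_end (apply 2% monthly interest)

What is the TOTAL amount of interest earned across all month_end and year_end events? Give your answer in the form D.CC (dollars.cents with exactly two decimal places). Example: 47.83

Answer: 305.64

Derivation:
After 1 (month_end (apply 2% monthly interest)): balance=$1020.00 total_interest=$20.00
After 2 (month_end (apply 2% monthly interest)): balance=$1040.40 total_interest=$40.40
After 3 (year_end (apply 5% annual interest)): balance=$1092.42 total_interest=$92.42
After 4 (month_end (apply 2% monthly interest)): balance=$1114.26 total_interest=$114.26
After 5 (year_end (apply 5% annual interest)): balance=$1169.97 total_interest=$169.97
After 6 (month_end (apply 2% monthly interest)): balance=$1193.36 total_interest=$193.36
After 7 (month_end (apply 2% monthly interest)): balance=$1217.22 total_interest=$217.22
After 8 (year_end (apply 5% annual interest)): balance=$1278.08 total_interest=$278.08
After 9 (deposit($100)): balance=$1378.08 total_interest=$278.08
After 10 (month_end (apply 2% monthly interest)): balance=$1405.64 total_interest=$305.64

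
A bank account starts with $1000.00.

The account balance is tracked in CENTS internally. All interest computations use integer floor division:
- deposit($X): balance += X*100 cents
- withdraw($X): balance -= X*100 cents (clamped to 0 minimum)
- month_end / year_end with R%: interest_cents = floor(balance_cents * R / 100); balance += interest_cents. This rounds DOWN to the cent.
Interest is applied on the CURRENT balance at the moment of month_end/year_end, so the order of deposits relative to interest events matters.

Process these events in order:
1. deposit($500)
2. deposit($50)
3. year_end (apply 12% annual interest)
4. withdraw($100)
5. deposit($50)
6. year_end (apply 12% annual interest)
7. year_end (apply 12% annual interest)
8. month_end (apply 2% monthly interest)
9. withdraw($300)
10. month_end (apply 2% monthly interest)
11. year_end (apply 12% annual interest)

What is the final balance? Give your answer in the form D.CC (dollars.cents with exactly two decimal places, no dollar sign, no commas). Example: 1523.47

Answer: 2121.66

Derivation:
After 1 (deposit($500)): balance=$1500.00 total_interest=$0.00
After 2 (deposit($50)): balance=$1550.00 total_interest=$0.00
After 3 (year_end (apply 12% annual interest)): balance=$1736.00 total_interest=$186.00
After 4 (withdraw($100)): balance=$1636.00 total_interest=$186.00
After 5 (deposit($50)): balance=$1686.00 total_interest=$186.00
After 6 (year_end (apply 12% annual interest)): balance=$1888.32 total_interest=$388.32
After 7 (year_end (apply 12% annual interest)): balance=$2114.91 total_interest=$614.91
After 8 (month_end (apply 2% monthly interest)): balance=$2157.20 total_interest=$657.20
After 9 (withdraw($300)): balance=$1857.20 total_interest=$657.20
After 10 (month_end (apply 2% monthly interest)): balance=$1894.34 total_interest=$694.34
After 11 (year_end (apply 12% annual interest)): balance=$2121.66 total_interest=$921.66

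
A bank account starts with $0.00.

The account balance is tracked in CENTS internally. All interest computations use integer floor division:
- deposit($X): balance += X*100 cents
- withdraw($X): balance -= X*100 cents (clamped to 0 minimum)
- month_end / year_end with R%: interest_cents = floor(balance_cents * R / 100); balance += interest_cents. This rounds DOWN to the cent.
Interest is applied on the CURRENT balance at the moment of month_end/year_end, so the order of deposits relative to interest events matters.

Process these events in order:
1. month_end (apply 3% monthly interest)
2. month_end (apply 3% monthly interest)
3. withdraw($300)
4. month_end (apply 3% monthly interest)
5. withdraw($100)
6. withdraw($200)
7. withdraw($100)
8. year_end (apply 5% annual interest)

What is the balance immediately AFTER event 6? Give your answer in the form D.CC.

After 1 (month_end (apply 3% monthly interest)): balance=$0.00 total_interest=$0.00
After 2 (month_end (apply 3% monthly interest)): balance=$0.00 total_interest=$0.00
After 3 (withdraw($300)): balance=$0.00 total_interest=$0.00
After 4 (month_end (apply 3% monthly interest)): balance=$0.00 total_interest=$0.00
After 5 (withdraw($100)): balance=$0.00 total_interest=$0.00
After 6 (withdraw($200)): balance=$0.00 total_interest=$0.00

Answer: 0.00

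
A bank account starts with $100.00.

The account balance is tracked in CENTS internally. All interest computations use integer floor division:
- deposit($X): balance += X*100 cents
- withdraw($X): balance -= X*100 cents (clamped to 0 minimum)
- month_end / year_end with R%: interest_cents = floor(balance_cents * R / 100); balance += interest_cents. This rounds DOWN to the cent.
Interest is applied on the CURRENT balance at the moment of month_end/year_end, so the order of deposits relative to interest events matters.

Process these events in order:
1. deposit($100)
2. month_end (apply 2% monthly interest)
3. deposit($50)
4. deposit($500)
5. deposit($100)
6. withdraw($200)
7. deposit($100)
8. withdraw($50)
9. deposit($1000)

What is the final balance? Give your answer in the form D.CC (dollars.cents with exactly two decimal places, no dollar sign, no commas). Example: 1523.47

Answer: 1704.00

Derivation:
After 1 (deposit($100)): balance=$200.00 total_interest=$0.00
After 2 (month_end (apply 2% monthly interest)): balance=$204.00 total_interest=$4.00
After 3 (deposit($50)): balance=$254.00 total_interest=$4.00
After 4 (deposit($500)): balance=$754.00 total_interest=$4.00
After 5 (deposit($100)): balance=$854.00 total_interest=$4.00
After 6 (withdraw($200)): balance=$654.00 total_interest=$4.00
After 7 (deposit($100)): balance=$754.00 total_interest=$4.00
After 8 (withdraw($50)): balance=$704.00 total_interest=$4.00
After 9 (deposit($1000)): balance=$1704.00 total_interest=$4.00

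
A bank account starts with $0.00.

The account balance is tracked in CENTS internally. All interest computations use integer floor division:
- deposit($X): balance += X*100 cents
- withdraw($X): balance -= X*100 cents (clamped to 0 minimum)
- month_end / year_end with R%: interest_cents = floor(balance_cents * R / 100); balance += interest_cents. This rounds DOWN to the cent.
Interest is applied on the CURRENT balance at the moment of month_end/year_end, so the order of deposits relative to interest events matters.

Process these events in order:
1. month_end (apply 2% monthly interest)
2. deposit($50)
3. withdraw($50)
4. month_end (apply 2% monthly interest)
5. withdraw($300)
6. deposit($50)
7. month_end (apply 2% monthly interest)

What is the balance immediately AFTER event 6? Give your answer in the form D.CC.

Answer: 50.00

Derivation:
After 1 (month_end (apply 2% monthly interest)): balance=$0.00 total_interest=$0.00
After 2 (deposit($50)): balance=$50.00 total_interest=$0.00
After 3 (withdraw($50)): balance=$0.00 total_interest=$0.00
After 4 (month_end (apply 2% monthly interest)): balance=$0.00 total_interest=$0.00
After 5 (withdraw($300)): balance=$0.00 total_interest=$0.00
After 6 (deposit($50)): balance=$50.00 total_interest=$0.00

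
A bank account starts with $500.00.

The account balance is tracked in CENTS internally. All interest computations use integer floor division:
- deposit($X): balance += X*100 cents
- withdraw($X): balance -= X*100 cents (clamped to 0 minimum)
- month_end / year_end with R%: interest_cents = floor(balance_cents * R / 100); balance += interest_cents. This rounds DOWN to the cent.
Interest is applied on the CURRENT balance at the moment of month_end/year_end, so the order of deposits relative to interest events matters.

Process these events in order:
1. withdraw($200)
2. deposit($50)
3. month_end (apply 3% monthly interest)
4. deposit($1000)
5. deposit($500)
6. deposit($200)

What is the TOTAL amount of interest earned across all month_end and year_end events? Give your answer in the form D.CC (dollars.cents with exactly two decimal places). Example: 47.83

After 1 (withdraw($200)): balance=$300.00 total_interest=$0.00
After 2 (deposit($50)): balance=$350.00 total_interest=$0.00
After 3 (month_end (apply 3% monthly interest)): balance=$360.50 total_interest=$10.50
After 4 (deposit($1000)): balance=$1360.50 total_interest=$10.50
After 5 (deposit($500)): balance=$1860.50 total_interest=$10.50
After 6 (deposit($200)): balance=$2060.50 total_interest=$10.50

Answer: 10.50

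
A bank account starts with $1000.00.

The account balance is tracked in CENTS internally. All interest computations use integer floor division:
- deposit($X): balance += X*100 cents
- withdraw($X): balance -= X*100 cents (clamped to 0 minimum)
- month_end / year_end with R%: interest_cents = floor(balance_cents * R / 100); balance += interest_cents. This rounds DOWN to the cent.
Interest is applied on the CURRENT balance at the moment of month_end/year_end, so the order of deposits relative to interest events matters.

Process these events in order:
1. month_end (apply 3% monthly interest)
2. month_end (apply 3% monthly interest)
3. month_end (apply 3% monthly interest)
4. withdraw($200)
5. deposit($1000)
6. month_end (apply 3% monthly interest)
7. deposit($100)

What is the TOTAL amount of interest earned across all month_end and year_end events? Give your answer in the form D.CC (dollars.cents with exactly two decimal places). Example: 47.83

Answer: 149.50

Derivation:
After 1 (month_end (apply 3% monthly interest)): balance=$1030.00 total_interest=$30.00
After 2 (month_end (apply 3% monthly interest)): balance=$1060.90 total_interest=$60.90
After 3 (month_end (apply 3% monthly interest)): balance=$1092.72 total_interest=$92.72
After 4 (withdraw($200)): balance=$892.72 total_interest=$92.72
After 5 (deposit($1000)): balance=$1892.72 total_interest=$92.72
After 6 (month_end (apply 3% monthly interest)): balance=$1949.50 total_interest=$149.50
After 7 (deposit($100)): balance=$2049.50 total_interest=$149.50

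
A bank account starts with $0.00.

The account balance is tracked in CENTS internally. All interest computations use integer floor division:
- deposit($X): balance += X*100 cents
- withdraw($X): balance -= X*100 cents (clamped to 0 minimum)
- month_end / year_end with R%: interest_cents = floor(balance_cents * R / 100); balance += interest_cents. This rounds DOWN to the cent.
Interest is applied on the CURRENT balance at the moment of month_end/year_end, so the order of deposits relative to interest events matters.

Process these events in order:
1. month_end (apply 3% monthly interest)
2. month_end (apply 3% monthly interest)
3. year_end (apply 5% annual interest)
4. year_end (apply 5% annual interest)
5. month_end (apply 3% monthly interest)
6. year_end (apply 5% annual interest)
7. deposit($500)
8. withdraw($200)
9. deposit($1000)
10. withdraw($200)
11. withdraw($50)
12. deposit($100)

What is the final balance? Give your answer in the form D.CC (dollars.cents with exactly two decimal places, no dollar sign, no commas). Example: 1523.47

Answer: 1150.00

Derivation:
After 1 (month_end (apply 3% monthly interest)): balance=$0.00 total_interest=$0.00
After 2 (month_end (apply 3% monthly interest)): balance=$0.00 total_interest=$0.00
After 3 (year_end (apply 5% annual interest)): balance=$0.00 total_interest=$0.00
After 4 (year_end (apply 5% annual interest)): balance=$0.00 total_interest=$0.00
After 5 (month_end (apply 3% monthly interest)): balance=$0.00 total_interest=$0.00
After 6 (year_end (apply 5% annual interest)): balance=$0.00 total_interest=$0.00
After 7 (deposit($500)): balance=$500.00 total_interest=$0.00
After 8 (withdraw($200)): balance=$300.00 total_interest=$0.00
After 9 (deposit($1000)): balance=$1300.00 total_interest=$0.00
After 10 (withdraw($200)): balance=$1100.00 total_interest=$0.00
After 11 (withdraw($50)): balance=$1050.00 total_interest=$0.00
After 12 (deposit($100)): balance=$1150.00 total_interest=$0.00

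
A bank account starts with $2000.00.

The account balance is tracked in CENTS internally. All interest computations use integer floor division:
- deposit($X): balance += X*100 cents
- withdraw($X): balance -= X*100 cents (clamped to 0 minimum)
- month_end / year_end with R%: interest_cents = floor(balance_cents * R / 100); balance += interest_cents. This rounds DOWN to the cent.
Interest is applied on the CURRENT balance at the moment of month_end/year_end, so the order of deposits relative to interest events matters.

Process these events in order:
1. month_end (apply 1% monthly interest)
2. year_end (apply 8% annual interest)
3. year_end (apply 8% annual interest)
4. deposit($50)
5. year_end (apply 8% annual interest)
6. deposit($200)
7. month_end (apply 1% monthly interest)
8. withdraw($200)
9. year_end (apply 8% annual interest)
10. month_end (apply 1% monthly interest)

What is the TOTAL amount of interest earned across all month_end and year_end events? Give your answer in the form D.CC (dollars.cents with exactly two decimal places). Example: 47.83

After 1 (month_end (apply 1% monthly interest)): balance=$2020.00 total_interest=$20.00
After 2 (year_end (apply 8% annual interest)): balance=$2181.60 total_interest=$181.60
After 3 (year_end (apply 8% annual interest)): balance=$2356.12 total_interest=$356.12
After 4 (deposit($50)): balance=$2406.12 total_interest=$356.12
After 5 (year_end (apply 8% annual interest)): balance=$2598.60 total_interest=$548.60
After 6 (deposit($200)): balance=$2798.60 total_interest=$548.60
After 7 (month_end (apply 1% monthly interest)): balance=$2826.58 total_interest=$576.58
After 8 (withdraw($200)): balance=$2626.58 total_interest=$576.58
After 9 (year_end (apply 8% annual interest)): balance=$2836.70 total_interest=$786.70
After 10 (month_end (apply 1% monthly interest)): balance=$2865.06 total_interest=$815.06

Answer: 815.06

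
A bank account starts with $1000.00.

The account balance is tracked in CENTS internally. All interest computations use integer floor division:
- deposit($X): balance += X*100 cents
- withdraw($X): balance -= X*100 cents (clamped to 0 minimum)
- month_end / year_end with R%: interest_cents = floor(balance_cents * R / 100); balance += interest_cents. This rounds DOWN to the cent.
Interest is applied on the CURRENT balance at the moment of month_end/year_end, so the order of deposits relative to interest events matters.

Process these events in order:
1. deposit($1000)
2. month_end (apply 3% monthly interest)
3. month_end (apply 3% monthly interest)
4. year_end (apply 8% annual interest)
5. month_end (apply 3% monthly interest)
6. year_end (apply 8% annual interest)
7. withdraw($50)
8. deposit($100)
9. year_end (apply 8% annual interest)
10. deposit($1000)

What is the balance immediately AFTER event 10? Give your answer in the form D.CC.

Answer: 3807.02

Derivation:
After 1 (deposit($1000)): balance=$2000.00 total_interest=$0.00
After 2 (month_end (apply 3% monthly interest)): balance=$2060.00 total_interest=$60.00
After 3 (month_end (apply 3% monthly interest)): balance=$2121.80 total_interest=$121.80
After 4 (year_end (apply 8% annual interest)): balance=$2291.54 total_interest=$291.54
After 5 (month_end (apply 3% monthly interest)): balance=$2360.28 total_interest=$360.28
After 6 (year_end (apply 8% annual interest)): balance=$2549.10 total_interest=$549.10
After 7 (withdraw($50)): balance=$2499.10 total_interest=$549.10
After 8 (deposit($100)): balance=$2599.10 total_interest=$549.10
After 9 (year_end (apply 8% annual interest)): balance=$2807.02 total_interest=$757.02
After 10 (deposit($1000)): balance=$3807.02 total_interest=$757.02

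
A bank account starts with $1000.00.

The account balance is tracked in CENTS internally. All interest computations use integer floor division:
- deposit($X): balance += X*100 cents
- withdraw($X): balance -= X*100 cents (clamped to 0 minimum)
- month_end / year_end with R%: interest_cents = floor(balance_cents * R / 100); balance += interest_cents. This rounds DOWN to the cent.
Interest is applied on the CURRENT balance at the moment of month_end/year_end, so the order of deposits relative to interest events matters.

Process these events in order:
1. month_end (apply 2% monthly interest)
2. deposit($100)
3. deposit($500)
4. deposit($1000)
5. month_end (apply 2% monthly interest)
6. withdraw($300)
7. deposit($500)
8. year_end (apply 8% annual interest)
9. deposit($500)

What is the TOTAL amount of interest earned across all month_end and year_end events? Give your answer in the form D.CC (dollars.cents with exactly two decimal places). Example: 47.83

After 1 (month_end (apply 2% monthly interest)): balance=$1020.00 total_interest=$20.00
After 2 (deposit($100)): balance=$1120.00 total_interest=$20.00
After 3 (deposit($500)): balance=$1620.00 total_interest=$20.00
After 4 (deposit($1000)): balance=$2620.00 total_interest=$20.00
After 5 (month_end (apply 2% monthly interest)): balance=$2672.40 total_interest=$72.40
After 6 (withdraw($300)): balance=$2372.40 total_interest=$72.40
After 7 (deposit($500)): balance=$2872.40 total_interest=$72.40
After 8 (year_end (apply 8% annual interest)): balance=$3102.19 total_interest=$302.19
After 9 (deposit($500)): balance=$3602.19 total_interest=$302.19

Answer: 302.19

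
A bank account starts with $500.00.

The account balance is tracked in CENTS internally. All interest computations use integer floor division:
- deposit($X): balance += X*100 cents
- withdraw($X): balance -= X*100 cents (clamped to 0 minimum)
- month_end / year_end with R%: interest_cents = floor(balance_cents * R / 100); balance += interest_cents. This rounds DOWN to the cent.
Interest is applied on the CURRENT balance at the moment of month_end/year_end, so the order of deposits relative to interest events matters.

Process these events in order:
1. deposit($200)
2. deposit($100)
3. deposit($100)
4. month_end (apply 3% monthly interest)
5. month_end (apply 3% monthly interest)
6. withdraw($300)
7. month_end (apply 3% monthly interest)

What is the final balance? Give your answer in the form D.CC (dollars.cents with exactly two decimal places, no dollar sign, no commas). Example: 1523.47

After 1 (deposit($200)): balance=$700.00 total_interest=$0.00
After 2 (deposit($100)): balance=$800.00 total_interest=$0.00
After 3 (deposit($100)): balance=$900.00 total_interest=$0.00
After 4 (month_end (apply 3% monthly interest)): balance=$927.00 total_interest=$27.00
After 5 (month_end (apply 3% monthly interest)): balance=$954.81 total_interest=$54.81
After 6 (withdraw($300)): balance=$654.81 total_interest=$54.81
After 7 (month_end (apply 3% monthly interest)): balance=$674.45 total_interest=$74.45

Answer: 674.45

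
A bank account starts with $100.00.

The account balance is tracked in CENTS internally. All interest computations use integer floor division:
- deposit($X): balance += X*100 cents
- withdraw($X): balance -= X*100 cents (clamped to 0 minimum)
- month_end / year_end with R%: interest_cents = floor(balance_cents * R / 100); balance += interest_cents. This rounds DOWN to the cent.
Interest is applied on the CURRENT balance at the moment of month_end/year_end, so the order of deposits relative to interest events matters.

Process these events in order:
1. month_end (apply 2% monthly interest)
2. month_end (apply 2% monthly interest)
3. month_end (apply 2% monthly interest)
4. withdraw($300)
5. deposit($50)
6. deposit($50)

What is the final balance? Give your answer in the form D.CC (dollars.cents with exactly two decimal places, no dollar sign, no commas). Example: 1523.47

After 1 (month_end (apply 2% monthly interest)): balance=$102.00 total_interest=$2.00
After 2 (month_end (apply 2% monthly interest)): balance=$104.04 total_interest=$4.04
After 3 (month_end (apply 2% monthly interest)): balance=$106.12 total_interest=$6.12
After 4 (withdraw($300)): balance=$0.00 total_interest=$6.12
After 5 (deposit($50)): balance=$50.00 total_interest=$6.12
After 6 (deposit($50)): balance=$100.00 total_interest=$6.12

Answer: 100.00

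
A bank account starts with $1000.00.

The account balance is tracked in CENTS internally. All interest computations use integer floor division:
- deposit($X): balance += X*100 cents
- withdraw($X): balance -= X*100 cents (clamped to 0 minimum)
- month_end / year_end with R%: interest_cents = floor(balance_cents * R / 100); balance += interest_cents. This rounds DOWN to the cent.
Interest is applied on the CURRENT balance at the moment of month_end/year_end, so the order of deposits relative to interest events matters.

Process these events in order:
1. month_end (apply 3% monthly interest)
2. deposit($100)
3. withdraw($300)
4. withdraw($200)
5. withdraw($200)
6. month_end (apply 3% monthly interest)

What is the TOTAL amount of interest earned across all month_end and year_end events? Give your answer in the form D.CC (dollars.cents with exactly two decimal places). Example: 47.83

After 1 (month_end (apply 3% monthly interest)): balance=$1030.00 total_interest=$30.00
After 2 (deposit($100)): balance=$1130.00 total_interest=$30.00
After 3 (withdraw($300)): balance=$830.00 total_interest=$30.00
After 4 (withdraw($200)): balance=$630.00 total_interest=$30.00
After 5 (withdraw($200)): balance=$430.00 total_interest=$30.00
After 6 (month_end (apply 3% monthly interest)): balance=$442.90 total_interest=$42.90

Answer: 42.90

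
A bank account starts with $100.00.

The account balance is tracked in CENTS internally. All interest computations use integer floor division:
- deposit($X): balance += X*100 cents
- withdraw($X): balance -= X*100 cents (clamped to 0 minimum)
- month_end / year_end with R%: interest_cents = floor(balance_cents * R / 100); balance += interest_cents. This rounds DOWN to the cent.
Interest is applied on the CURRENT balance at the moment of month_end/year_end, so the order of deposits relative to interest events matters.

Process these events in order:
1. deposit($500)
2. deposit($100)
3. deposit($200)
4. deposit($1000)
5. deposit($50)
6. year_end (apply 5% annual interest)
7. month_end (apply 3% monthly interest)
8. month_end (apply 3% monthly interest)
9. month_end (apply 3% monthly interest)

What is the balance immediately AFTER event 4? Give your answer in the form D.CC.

Answer: 1900.00

Derivation:
After 1 (deposit($500)): balance=$600.00 total_interest=$0.00
After 2 (deposit($100)): balance=$700.00 total_interest=$0.00
After 3 (deposit($200)): balance=$900.00 total_interest=$0.00
After 4 (deposit($1000)): balance=$1900.00 total_interest=$0.00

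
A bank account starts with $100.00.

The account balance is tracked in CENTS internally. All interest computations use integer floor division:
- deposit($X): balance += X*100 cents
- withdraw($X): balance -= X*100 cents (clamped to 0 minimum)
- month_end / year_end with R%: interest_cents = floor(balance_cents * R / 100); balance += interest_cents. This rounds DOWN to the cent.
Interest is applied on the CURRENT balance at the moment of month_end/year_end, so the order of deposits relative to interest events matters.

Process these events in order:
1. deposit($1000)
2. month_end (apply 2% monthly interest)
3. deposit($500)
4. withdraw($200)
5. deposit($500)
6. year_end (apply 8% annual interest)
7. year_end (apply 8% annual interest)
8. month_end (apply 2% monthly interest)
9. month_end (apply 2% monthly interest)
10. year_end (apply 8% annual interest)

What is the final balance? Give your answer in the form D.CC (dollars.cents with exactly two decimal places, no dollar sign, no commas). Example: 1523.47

Answer: 2518.97

Derivation:
After 1 (deposit($1000)): balance=$1100.00 total_interest=$0.00
After 2 (month_end (apply 2% monthly interest)): balance=$1122.00 total_interest=$22.00
After 3 (deposit($500)): balance=$1622.00 total_interest=$22.00
After 4 (withdraw($200)): balance=$1422.00 total_interest=$22.00
After 5 (deposit($500)): balance=$1922.00 total_interest=$22.00
After 6 (year_end (apply 8% annual interest)): balance=$2075.76 total_interest=$175.76
After 7 (year_end (apply 8% annual interest)): balance=$2241.82 total_interest=$341.82
After 8 (month_end (apply 2% monthly interest)): balance=$2286.65 total_interest=$386.65
After 9 (month_end (apply 2% monthly interest)): balance=$2332.38 total_interest=$432.38
After 10 (year_end (apply 8% annual interest)): balance=$2518.97 total_interest=$618.97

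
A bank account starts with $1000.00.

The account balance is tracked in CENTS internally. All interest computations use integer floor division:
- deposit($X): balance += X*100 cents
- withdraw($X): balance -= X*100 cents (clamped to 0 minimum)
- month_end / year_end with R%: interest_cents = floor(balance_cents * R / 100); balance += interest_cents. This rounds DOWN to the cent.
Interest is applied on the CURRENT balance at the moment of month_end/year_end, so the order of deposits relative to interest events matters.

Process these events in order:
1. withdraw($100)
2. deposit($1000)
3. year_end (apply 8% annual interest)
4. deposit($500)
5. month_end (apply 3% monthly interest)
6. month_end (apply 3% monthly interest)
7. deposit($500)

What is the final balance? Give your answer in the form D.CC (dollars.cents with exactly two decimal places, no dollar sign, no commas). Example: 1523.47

Answer: 3207.41

Derivation:
After 1 (withdraw($100)): balance=$900.00 total_interest=$0.00
After 2 (deposit($1000)): balance=$1900.00 total_interest=$0.00
After 3 (year_end (apply 8% annual interest)): balance=$2052.00 total_interest=$152.00
After 4 (deposit($500)): balance=$2552.00 total_interest=$152.00
After 5 (month_end (apply 3% monthly interest)): balance=$2628.56 total_interest=$228.56
After 6 (month_end (apply 3% monthly interest)): balance=$2707.41 total_interest=$307.41
After 7 (deposit($500)): balance=$3207.41 total_interest=$307.41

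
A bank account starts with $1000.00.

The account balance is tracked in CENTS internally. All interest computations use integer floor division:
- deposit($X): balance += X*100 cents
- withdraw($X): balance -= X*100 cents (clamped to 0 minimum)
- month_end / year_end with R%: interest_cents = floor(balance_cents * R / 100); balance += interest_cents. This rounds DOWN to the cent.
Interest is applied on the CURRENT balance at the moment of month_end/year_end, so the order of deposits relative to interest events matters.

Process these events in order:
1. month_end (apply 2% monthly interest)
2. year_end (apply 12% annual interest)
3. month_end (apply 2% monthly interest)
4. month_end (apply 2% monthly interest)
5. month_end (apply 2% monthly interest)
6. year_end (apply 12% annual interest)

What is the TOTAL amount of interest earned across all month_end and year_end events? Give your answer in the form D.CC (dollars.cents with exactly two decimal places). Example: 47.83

After 1 (month_end (apply 2% monthly interest)): balance=$1020.00 total_interest=$20.00
After 2 (year_end (apply 12% annual interest)): balance=$1142.40 total_interest=$142.40
After 3 (month_end (apply 2% monthly interest)): balance=$1165.24 total_interest=$165.24
After 4 (month_end (apply 2% monthly interest)): balance=$1188.54 total_interest=$188.54
After 5 (month_end (apply 2% monthly interest)): balance=$1212.31 total_interest=$212.31
After 6 (year_end (apply 12% annual interest)): balance=$1357.78 total_interest=$357.78

Answer: 357.78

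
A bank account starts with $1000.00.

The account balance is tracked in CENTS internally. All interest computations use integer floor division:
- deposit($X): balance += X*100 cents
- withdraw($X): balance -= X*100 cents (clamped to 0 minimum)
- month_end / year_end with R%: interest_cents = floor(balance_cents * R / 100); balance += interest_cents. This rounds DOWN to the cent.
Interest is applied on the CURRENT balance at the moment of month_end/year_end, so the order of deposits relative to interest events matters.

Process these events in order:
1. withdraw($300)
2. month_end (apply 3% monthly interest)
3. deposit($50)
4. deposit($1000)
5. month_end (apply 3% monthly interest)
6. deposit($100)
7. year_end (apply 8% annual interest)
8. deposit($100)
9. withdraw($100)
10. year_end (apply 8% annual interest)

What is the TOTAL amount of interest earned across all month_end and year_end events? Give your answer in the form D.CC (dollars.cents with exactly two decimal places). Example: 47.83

After 1 (withdraw($300)): balance=$700.00 total_interest=$0.00
After 2 (month_end (apply 3% monthly interest)): balance=$721.00 total_interest=$21.00
After 3 (deposit($50)): balance=$771.00 total_interest=$21.00
After 4 (deposit($1000)): balance=$1771.00 total_interest=$21.00
After 5 (month_end (apply 3% monthly interest)): balance=$1824.13 total_interest=$74.13
After 6 (deposit($100)): balance=$1924.13 total_interest=$74.13
After 7 (year_end (apply 8% annual interest)): balance=$2078.06 total_interest=$228.06
After 8 (deposit($100)): balance=$2178.06 total_interest=$228.06
After 9 (withdraw($100)): balance=$2078.06 total_interest=$228.06
After 10 (year_end (apply 8% annual interest)): balance=$2244.30 total_interest=$394.30

Answer: 394.30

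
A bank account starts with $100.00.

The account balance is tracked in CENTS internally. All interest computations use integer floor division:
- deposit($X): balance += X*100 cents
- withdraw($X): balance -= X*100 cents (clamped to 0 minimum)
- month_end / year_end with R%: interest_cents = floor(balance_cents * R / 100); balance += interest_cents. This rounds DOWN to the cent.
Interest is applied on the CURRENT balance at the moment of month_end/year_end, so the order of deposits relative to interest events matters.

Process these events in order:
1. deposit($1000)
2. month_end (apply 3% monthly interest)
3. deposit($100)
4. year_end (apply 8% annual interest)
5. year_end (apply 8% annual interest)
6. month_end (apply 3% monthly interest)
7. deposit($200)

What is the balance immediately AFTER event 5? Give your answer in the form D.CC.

After 1 (deposit($1000)): balance=$1100.00 total_interest=$0.00
After 2 (month_end (apply 3% monthly interest)): balance=$1133.00 total_interest=$33.00
After 3 (deposit($100)): balance=$1233.00 total_interest=$33.00
After 4 (year_end (apply 8% annual interest)): balance=$1331.64 total_interest=$131.64
After 5 (year_end (apply 8% annual interest)): balance=$1438.17 total_interest=$238.17

Answer: 1438.17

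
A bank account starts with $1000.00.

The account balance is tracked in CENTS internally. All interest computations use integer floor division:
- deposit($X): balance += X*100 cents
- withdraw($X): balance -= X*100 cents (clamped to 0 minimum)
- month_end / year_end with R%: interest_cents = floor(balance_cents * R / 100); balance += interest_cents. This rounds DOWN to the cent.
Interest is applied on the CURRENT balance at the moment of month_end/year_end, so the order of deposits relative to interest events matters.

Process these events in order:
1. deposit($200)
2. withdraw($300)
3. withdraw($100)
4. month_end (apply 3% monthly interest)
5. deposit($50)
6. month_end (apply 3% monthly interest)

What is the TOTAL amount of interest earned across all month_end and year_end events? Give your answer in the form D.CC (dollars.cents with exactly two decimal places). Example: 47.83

After 1 (deposit($200)): balance=$1200.00 total_interest=$0.00
After 2 (withdraw($300)): balance=$900.00 total_interest=$0.00
After 3 (withdraw($100)): balance=$800.00 total_interest=$0.00
After 4 (month_end (apply 3% monthly interest)): balance=$824.00 total_interest=$24.00
After 5 (deposit($50)): balance=$874.00 total_interest=$24.00
After 6 (month_end (apply 3% monthly interest)): balance=$900.22 total_interest=$50.22

Answer: 50.22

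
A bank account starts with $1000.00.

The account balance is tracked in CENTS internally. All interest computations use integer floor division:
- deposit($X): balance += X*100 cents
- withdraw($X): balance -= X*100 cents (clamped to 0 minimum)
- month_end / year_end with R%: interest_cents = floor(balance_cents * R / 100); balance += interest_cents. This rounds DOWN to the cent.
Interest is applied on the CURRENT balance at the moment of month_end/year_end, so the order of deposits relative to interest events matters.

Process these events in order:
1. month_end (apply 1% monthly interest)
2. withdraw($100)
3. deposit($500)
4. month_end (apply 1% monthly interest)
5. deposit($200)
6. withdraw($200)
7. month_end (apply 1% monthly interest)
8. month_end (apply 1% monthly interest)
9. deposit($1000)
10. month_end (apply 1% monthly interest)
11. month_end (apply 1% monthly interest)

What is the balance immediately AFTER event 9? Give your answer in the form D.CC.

After 1 (month_end (apply 1% monthly interest)): balance=$1010.00 total_interest=$10.00
After 2 (withdraw($100)): balance=$910.00 total_interest=$10.00
After 3 (deposit($500)): balance=$1410.00 total_interest=$10.00
After 4 (month_end (apply 1% monthly interest)): balance=$1424.10 total_interest=$24.10
After 5 (deposit($200)): balance=$1624.10 total_interest=$24.10
After 6 (withdraw($200)): balance=$1424.10 total_interest=$24.10
After 7 (month_end (apply 1% monthly interest)): balance=$1438.34 total_interest=$38.34
After 8 (month_end (apply 1% monthly interest)): balance=$1452.72 total_interest=$52.72
After 9 (deposit($1000)): balance=$2452.72 total_interest=$52.72

Answer: 2452.72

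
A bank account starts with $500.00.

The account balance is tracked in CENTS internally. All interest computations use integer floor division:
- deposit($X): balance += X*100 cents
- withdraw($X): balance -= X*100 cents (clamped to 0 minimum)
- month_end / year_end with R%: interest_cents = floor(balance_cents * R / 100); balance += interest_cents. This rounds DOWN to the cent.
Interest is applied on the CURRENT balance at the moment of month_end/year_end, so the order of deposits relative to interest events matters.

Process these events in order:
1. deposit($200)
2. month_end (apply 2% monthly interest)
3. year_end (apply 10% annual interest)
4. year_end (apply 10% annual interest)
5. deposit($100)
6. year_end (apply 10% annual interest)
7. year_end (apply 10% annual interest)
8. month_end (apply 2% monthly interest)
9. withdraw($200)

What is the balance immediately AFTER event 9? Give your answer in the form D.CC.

Answer: 989.68

Derivation:
After 1 (deposit($200)): balance=$700.00 total_interest=$0.00
After 2 (month_end (apply 2% monthly interest)): balance=$714.00 total_interest=$14.00
After 3 (year_end (apply 10% annual interest)): balance=$785.40 total_interest=$85.40
After 4 (year_end (apply 10% annual interest)): balance=$863.94 total_interest=$163.94
After 5 (deposit($100)): balance=$963.94 total_interest=$163.94
After 6 (year_end (apply 10% annual interest)): balance=$1060.33 total_interest=$260.33
After 7 (year_end (apply 10% annual interest)): balance=$1166.36 total_interest=$366.36
After 8 (month_end (apply 2% monthly interest)): balance=$1189.68 total_interest=$389.68
After 9 (withdraw($200)): balance=$989.68 total_interest=$389.68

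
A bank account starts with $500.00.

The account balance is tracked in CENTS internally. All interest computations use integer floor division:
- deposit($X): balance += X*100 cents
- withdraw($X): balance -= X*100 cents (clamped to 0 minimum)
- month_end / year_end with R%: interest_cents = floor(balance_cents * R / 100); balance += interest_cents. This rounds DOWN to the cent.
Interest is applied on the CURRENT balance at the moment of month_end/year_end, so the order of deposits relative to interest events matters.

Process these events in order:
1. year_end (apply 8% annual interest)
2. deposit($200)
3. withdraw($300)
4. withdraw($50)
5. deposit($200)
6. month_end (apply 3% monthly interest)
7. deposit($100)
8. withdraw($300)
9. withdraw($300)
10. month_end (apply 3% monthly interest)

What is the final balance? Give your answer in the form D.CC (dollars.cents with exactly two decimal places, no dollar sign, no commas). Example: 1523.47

After 1 (year_end (apply 8% annual interest)): balance=$540.00 total_interest=$40.00
After 2 (deposit($200)): balance=$740.00 total_interest=$40.00
After 3 (withdraw($300)): balance=$440.00 total_interest=$40.00
After 4 (withdraw($50)): balance=$390.00 total_interest=$40.00
After 5 (deposit($200)): balance=$590.00 total_interest=$40.00
After 6 (month_end (apply 3% monthly interest)): balance=$607.70 total_interest=$57.70
After 7 (deposit($100)): balance=$707.70 total_interest=$57.70
After 8 (withdraw($300)): balance=$407.70 total_interest=$57.70
After 9 (withdraw($300)): balance=$107.70 total_interest=$57.70
After 10 (month_end (apply 3% monthly interest)): balance=$110.93 total_interest=$60.93

Answer: 110.93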